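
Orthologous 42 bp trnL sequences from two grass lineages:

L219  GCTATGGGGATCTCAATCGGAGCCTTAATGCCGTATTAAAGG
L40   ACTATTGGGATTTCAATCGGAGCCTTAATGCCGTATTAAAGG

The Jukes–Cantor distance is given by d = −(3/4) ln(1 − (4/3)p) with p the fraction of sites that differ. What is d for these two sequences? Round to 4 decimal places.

0.0751

Mismatches occur at site 1 (G/A), site 6 (G/T), site 12 (C/T).
p = 3/42 = 0.071429.
d = −0.75 · ln(1 − (4/3)·0.071429) = −0.75 · ln(0.904761) = −0.75 · (-0.100084) = 0.0751.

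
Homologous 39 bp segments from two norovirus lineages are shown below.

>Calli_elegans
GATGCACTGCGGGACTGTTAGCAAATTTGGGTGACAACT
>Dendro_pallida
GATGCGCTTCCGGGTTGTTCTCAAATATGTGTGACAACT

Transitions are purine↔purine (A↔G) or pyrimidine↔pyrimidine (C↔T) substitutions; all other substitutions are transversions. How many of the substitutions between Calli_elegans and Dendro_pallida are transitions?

3

Mismatches occur at site 6 (A→G, transition), site 9 (G→T, transversion), site 11 (G→C, transversion), site 14 (A→G, transition), site 15 (C→T, transition), site 20 (A→C, transversion), site 21 (G→T, transversion), site 27 (T→A, transversion), site 30 (G→T, transversion).
Of the 9 differences, 3 transitions and 6 transversions, so the answer is 3.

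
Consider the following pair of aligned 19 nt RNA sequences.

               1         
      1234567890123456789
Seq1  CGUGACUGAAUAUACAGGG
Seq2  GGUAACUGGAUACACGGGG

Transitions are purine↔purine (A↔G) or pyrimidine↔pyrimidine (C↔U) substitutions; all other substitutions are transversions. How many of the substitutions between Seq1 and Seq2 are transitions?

4

The sequences differ at positions 1 (C/G, transversion), 4 (G/A, transition), 9 (A/G, transition), 13 (U/C, transition), 16 (A/G, transition).
Of the 5 differences, 4 transitions and 1 transversion, so the answer is 4.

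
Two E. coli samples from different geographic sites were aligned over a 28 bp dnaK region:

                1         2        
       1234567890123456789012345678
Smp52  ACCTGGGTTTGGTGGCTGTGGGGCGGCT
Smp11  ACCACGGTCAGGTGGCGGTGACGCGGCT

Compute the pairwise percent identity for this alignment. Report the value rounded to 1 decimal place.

75.0%

Differing sites — 4:T/A; 5:G/C; 9:T/C; 10:T/A; 17:T/G; 21:G/A; 22:G/C.
21 of the 28 sites match, so the percent identity is 21/28 × 100 = 75.0%.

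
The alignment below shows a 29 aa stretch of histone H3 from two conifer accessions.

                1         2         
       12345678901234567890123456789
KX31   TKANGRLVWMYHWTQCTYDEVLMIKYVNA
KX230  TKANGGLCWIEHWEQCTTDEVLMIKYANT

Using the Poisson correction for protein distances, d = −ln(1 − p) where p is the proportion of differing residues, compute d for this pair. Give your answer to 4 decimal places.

0.3228

Differing sites — 6:R/G; 8:V/C; 10:M/I; 11:Y/E; 14:T/E; 18:Y/T; 27:V/A; 29:A/T.
p = 8/29 = 0.275862.
d = −ln(1 − 0.275862) = −ln(0.724138) = 0.3228.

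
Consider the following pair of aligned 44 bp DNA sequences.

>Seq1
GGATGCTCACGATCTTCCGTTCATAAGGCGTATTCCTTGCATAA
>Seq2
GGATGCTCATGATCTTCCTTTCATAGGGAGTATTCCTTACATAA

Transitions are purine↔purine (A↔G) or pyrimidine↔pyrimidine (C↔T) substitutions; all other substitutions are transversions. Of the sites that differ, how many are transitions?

3

Differing sites — 10:C/T (Ti); 19:G/T (Tv); 26:A/G (Ti); 29:C/A (Tv); 39:G/A (Ti).
Of the 5 differences, 3 transitions and 2 transversions, so the answer is 3.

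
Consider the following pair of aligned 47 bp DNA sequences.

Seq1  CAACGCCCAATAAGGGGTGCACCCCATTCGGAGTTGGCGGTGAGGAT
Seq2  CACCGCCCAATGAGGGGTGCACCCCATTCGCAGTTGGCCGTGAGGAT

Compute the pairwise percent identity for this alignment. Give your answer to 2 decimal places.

Differing sites — 3:A/C; 12:A/G; 31:G/C; 39:G/C.
43 of the 47 sites match, so the percent identity is 43/47 × 100 = 91.49%.

91.49%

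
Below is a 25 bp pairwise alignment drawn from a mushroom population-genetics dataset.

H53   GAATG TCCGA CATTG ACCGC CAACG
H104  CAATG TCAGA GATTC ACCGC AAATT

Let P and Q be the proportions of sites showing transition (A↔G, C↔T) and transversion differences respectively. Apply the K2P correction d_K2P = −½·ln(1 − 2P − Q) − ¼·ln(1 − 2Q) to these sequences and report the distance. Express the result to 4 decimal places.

0.3563

Mismatches occur at site 1 (G→C, transversion), site 8 (C→A, transversion), site 11 (C→G, transversion), site 15 (G→C, transversion), site 21 (C→A, transversion), site 24 (C→T, transition), site 25 (G→T, transversion).
Of the 7 differences, 1 transition and 6 transversions over 25 sites: P = 1/25 = 0.040000, Q = 6/25 = 0.240000.
d = −0.5·ln(0.680000) − 0.25·ln(0.520000) = −0.5·(-0.385662) − 0.25·(-0.653926) = 0.3563.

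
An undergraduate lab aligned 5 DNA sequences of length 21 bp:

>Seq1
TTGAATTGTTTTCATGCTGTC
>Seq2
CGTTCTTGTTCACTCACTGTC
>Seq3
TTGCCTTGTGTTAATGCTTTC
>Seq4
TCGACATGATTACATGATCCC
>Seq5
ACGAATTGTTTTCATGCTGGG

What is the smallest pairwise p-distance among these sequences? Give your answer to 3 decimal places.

Pairwise Hamming distances:
  Seq1 vs Seq2: 10
  Seq1 vs Seq3: 5
  Seq1 vs Seq4: 8
  Seq1 vs Seq5: 4
  Seq2 vs Seq3: 12
  Seq2 vs Seq4: 13
  Seq2 vs Seq5: 12
  Seq3 vs Seq4: 10
  Seq3 vs Seq5: 9
  Seq4 vs Seq5: 9
The smallest is 4 mismatches, between Seq1 and Seq5; p = 4/21 = 0.190.

0.190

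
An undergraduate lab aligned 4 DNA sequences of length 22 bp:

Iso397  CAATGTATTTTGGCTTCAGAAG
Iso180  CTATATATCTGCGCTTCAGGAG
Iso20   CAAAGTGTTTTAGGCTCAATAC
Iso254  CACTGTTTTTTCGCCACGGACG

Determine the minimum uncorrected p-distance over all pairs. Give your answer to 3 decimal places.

0.273

Pairwise Hamming distances:
  Iso397 vs Iso180: 6
  Iso397 vs Iso20: 8
  Iso397 vs Iso254: 7
  Iso180 vs Iso20: 12
  Iso180 vs Iso254: 11
  Iso20 vs Iso254: 11
The smallest is 6 mismatches, between Iso397 and Iso180; p = 6/22 = 0.273.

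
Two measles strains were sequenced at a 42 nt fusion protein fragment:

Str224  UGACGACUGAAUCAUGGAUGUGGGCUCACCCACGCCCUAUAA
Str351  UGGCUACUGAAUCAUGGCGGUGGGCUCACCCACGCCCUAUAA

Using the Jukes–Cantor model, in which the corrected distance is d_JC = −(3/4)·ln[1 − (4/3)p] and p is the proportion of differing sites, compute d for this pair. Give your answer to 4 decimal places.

0.1019

The sequences differ at positions 3 (A/G), 5 (G/U), 18 (A/C), 19 (U/G).
p = 4/42 = 0.095238.
d = −0.75 · ln(1 − (4/3)·0.095238) = −0.75 · ln(0.873016) = −0.75 · (-0.135801) = 0.1019.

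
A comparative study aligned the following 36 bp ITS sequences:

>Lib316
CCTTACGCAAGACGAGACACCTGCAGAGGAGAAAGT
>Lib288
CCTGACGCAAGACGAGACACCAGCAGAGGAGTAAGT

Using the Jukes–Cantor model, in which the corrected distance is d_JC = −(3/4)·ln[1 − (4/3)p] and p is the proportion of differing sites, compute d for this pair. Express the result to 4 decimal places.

Differing sites — 4:T/G; 22:T/A; 32:A/T.
p = 3/36 = 0.083333.
d = −0.75 · ln(1 − (4/3)·0.083333) = −0.75 · ln(0.888889) = −0.75 · (-0.117783) = 0.0883.

0.0883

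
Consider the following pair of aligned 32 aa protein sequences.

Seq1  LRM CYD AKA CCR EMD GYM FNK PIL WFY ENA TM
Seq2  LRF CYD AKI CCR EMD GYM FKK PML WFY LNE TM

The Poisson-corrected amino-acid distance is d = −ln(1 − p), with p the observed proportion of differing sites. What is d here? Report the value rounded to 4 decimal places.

The sequences differ at positions 3 (M/F), 9 (A/I), 20 (N/K), 23 (I/M), 28 (E/L), 30 (A/E).
p = 6/32 = 0.187500.
d = −ln(1 − 0.187500) = −ln(0.812500) = 0.2076.

0.2076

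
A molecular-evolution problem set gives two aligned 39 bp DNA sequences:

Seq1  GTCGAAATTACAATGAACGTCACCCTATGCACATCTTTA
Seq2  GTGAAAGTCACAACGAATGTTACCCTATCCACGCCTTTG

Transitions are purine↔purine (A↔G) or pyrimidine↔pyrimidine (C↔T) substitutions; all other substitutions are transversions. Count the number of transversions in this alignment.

The sequences differ at positions 3 (C/G, transversion), 4 (G/A, transition), 7 (A/G, transition), 9 (T/C, transition), 14 (T/C, transition), 18 (C/T, transition), 21 (C/T, transition), 29 (G/C, transversion), 33 (A/G, transition), 34 (T/C, transition), 39 (A/G, transition).
Of the 11 differences, 9 transitions and 2 transversions, so the answer is 2.

2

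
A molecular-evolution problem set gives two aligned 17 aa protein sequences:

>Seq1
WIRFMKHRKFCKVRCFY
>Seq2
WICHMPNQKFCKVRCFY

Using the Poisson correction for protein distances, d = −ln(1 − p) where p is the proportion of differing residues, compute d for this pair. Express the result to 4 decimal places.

Differing sites — 3:R/C; 4:F/H; 6:K/P; 7:H/N; 8:R/Q.
p = 5/17 = 0.294118.
d = −ln(1 − 0.294118) = −ln(0.705882) = 0.3483.

0.3483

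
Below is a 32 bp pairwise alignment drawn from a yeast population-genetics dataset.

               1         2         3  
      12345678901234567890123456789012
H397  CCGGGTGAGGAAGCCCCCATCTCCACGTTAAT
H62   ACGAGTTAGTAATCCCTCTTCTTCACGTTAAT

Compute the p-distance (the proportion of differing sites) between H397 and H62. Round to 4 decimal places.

0.2500

Mismatches occur at site 1 (C→A), site 4 (G→A), site 7 (G→T), site 10 (G→T), site 13 (G→T), site 17 (C→T), site 19 (A→T), site 23 (C→T).
There are 8 differences over 32 sites, so p = 8/32 = 0.2500.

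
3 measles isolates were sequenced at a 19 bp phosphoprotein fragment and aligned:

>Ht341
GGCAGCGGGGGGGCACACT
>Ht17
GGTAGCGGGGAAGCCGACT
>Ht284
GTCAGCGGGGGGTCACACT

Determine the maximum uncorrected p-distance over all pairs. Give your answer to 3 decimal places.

0.368

Pairwise Hamming distances:
  Ht341 vs Ht17: 5
  Ht341 vs Ht284: 2
  Ht17 vs Ht284: 7
The largest is 7 mismatches, between Ht17 and Ht284; p = 7/19 = 0.368.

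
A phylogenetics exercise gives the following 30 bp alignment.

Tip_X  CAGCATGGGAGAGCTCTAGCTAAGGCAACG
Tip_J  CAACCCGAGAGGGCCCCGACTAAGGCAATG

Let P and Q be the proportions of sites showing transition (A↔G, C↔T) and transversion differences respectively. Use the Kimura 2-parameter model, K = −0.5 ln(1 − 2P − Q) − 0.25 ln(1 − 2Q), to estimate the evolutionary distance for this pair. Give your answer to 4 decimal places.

0.5189

The sequences differ at positions 3 (G/A, transition), 5 (A/C, transversion), 6 (T/C, transition), 8 (G/A, transition), 12 (A/G, transition), 15 (T/C, transition), 17 (T/C, transition), 18 (A/G, transition), 19 (G/A, transition), 29 (C/T, transition).
Of the 10 differences, 9 transitions and 1 transversion over 30 sites: P = 9/30 = 0.300000, Q = 1/30 = 0.033333.
d = −0.5·ln(0.366667) − 0.25·ln(0.933334) = −0.5·(-1.003301) − 0.25·(-0.068992) = 0.5189.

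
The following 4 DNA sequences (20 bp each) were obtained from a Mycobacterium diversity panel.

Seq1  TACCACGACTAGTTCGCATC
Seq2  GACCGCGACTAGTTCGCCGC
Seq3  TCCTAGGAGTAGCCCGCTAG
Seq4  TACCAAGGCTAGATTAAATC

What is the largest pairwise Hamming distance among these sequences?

Pairwise Hamming distances:
  Seq1 vs Seq2: 4
  Seq1 vs Seq3: 9
  Seq1 vs Seq4: 6
  Seq2 vs Seq3: 11
  Seq2 vs Seq4: 10
  Seq3 vs Seq4: 13
The largest is 13, between Seq3 and Seq4.

13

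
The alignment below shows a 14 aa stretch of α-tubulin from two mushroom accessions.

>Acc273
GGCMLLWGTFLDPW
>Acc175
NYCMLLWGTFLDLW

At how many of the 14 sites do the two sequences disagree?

3

The sequences differ at positions 1 (G/N), 2 (G/Y), 13 (P/L).
That gives 3 mismatches out of 14 aligned sites, so the Hamming distance is 3.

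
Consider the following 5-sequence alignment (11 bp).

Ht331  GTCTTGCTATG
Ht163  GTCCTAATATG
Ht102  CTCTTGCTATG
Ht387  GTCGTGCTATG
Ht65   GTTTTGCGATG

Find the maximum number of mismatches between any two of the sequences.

5

Pairwise Hamming distances:
  Ht331 vs Ht163: 3
  Ht331 vs Ht102: 1
  Ht331 vs Ht387: 1
  Ht331 vs Ht65: 2
  Ht163 vs Ht102: 4
  Ht163 vs Ht387: 3
  Ht163 vs Ht65: 5
  Ht102 vs Ht387: 2
  Ht102 vs Ht65: 3
  Ht387 vs Ht65: 3
The largest is 5, between Ht163 and Ht65.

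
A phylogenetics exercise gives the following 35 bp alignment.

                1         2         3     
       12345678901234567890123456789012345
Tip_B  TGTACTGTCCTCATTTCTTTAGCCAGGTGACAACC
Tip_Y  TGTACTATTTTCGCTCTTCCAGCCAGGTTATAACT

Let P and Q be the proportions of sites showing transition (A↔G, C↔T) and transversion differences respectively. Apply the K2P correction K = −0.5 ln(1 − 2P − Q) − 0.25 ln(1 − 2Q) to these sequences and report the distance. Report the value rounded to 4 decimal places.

The sequences differ at positions 7 (G/A, transition), 9 (C/T, transition), 10 (C/T, transition), 13 (A/G, transition), 14 (T/C, transition), 16 (T/C, transition), 17 (C/T, transition), 19 (T/C, transition), 20 (T/C, transition), 29 (G/T, transversion), 31 (C/T, transition), 35 (C/T, transition).
Of the 12 differences, 11 transitions and 1 transversion over 35 sites: P = 11/35 = 0.314286, Q = 1/35 = 0.028571.
d = −0.5·ln(0.342857) − 0.25·ln(0.942858) = −0.5·(-1.070442) − 0.25·(-0.058840) = 0.5499.

0.5499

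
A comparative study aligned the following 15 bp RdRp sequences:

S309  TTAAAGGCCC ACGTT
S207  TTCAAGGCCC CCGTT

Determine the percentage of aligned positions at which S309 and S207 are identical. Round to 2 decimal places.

86.67%

The sequences differ at positions 3 (A/C), 11 (A/C).
13 of the 15 sites match, so the percent identity is 13/15 × 100 = 86.67%.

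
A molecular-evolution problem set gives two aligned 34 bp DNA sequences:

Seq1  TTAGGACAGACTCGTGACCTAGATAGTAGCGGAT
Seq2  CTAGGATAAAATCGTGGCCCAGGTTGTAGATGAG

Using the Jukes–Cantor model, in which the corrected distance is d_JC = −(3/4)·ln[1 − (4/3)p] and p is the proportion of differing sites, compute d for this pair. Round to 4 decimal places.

Mismatches occur at site 1 (T/C), site 7 (C/T), site 9 (G/A), site 11 (C/A), site 17 (A/G), site 20 (T/C), site 23 (A/G), site 25 (A/T), site 30 (C/A), site 31 (G/T), site 34 (T/G).
p = 11/34 = 0.323529.
d = −0.75 · ln(1 − (4/3)·0.323529) = −0.75 · ln(0.568628) = −0.75 · (-0.564529) = 0.4234.

0.4234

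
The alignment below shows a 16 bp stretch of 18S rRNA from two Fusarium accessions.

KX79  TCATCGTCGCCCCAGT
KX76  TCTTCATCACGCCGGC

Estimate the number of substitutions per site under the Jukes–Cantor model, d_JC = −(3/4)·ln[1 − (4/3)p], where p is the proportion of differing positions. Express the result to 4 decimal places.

0.5199

Mismatches occur at site 3 (A/T), site 6 (G/A), site 9 (G/A), site 11 (C/G), site 14 (A/G), site 16 (T/C).
p = 6/16 = 0.375000.
d = −0.75 · ln(1 − (4/3)·0.375000) = −0.75 · ln(0.500000) = −0.75 · (-0.693147) = 0.5199.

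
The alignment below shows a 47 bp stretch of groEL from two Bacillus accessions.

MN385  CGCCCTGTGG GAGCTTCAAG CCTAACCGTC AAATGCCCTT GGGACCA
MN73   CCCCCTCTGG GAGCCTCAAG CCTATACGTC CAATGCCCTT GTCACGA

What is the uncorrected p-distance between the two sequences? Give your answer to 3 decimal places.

0.191

Mismatches occur at site 2 (G/C), site 7 (G/C), site 15 (T/C), site 25 (A/T), site 26 (C/A), site 31 (A/C), site 42 (G/T), site 43 (G/C), site 46 (C/G).
There are 9 differences over 47 sites, so p = 9/47 = 0.191.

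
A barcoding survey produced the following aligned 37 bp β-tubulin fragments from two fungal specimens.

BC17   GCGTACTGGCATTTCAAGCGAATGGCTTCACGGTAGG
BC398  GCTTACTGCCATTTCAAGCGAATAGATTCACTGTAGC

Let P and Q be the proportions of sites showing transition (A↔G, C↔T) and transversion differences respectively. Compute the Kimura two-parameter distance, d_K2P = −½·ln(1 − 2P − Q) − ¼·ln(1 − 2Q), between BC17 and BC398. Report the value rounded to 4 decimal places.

0.1836

Mismatches occur at site 3 (G/T, transversion), site 9 (G/C, transversion), site 24 (G/A, transition), site 26 (C/A, transversion), site 32 (G/T, transversion), site 37 (G/C, transversion).
Of the 6 differences, 1 transition and 5 transversions over 37 sites: P = 1/37 = 0.027027, Q = 5/37 = 0.135135.
d = −0.5·ln(0.810811) − 0.25·ln(0.729730) = −0.5·(-0.209720) − 0.25·(-0.315081) = 0.1836.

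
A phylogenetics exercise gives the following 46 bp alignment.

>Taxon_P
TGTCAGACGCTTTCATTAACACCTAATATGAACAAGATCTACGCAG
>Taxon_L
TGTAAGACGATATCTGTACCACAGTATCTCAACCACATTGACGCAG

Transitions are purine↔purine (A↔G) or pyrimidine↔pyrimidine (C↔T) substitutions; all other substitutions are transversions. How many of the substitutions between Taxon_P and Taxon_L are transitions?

1

The sequences differ at positions 4 (C/A, transversion), 10 (C/A, transversion), 12 (T/A, transversion), 15 (A/T, transversion), 16 (T/G, transversion), 19 (A/C, transversion), 23 (C/A, transversion), 24 (T/G, transversion), 25 (A/T, transversion), 28 (A/C, transversion), 30 (G/C, transversion), 34 (A/C, transversion), 36 (G/C, transversion), 39 (C/T, transition), 40 (T/G, transversion).
Of the 15 differences, 1 transition and 14 transversions, so the answer is 1.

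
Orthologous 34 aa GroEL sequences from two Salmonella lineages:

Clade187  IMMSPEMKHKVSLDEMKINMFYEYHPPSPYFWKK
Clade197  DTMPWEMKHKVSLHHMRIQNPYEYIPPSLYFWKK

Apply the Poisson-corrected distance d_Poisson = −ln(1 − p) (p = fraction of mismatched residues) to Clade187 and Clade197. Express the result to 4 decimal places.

Mismatches occur at site 1 (I↔D), site 2 (M↔T), site 4 (S↔P), site 5 (P↔W), site 14 (D↔H), site 15 (E↔H), site 17 (K↔R), site 19 (N↔Q), site 20 (M↔N), site 21 (F↔P), site 25 (H↔I), site 29 (P↔L).
p = 12/34 = 0.352941.
d = −ln(1 − 0.352941) = −ln(0.647059) = 0.4353.

0.4353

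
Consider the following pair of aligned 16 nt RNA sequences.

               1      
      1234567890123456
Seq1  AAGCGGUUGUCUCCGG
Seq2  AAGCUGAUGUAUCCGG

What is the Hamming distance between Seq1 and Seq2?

Differing sites — 5:G/U; 7:U/A; 11:C/A.
That gives 3 mismatches out of 16 aligned sites, so the Hamming distance is 3.

3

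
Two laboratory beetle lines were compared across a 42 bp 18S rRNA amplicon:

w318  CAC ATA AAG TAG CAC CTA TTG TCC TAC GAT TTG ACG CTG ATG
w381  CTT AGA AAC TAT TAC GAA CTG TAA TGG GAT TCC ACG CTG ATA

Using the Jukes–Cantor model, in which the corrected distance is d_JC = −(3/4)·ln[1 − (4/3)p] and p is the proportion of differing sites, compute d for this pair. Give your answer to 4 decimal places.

Mismatches occur at site 2 (A/T), site 3 (C/T), site 5 (T/G), site 9 (G/C), site 12 (G/T), site 13 (C/T), site 16 (C/G), site 17 (T/A), site 19 (T/C), site 23 (C/A), site 24 (C/A), site 26 (A/G), site 27 (C/G), site 32 (T/C), site 33 (G/C), site 42 (G/A).
p = 16/42 = 0.380952.
d = −0.75 · ln(1 − (4/3)·0.380952) = −0.75 · ln(0.492064) = −0.75 · (-0.709146) = 0.5319.

0.5319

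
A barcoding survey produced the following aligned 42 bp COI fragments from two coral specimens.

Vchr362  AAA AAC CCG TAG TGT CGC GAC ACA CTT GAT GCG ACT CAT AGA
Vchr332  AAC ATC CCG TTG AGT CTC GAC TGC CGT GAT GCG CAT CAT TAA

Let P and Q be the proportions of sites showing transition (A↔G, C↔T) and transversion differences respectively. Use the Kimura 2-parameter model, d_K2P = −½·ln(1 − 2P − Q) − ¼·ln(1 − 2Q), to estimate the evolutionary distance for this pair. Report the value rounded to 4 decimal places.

Mismatches occur at site 3 (A/C, transversion), site 5 (A/T, transversion), site 11 (A/T, transversion), site 13 (T/A, transversion), site 17 (G/T, transversion), site 22 (A/T, transversion), site 23 (C/G, transversion), site 24 (A/C, transversion), site 26 (T/G, transversion), site 34 (A/C, transversion), site 35 (C/A, transversion), site 40 (A/T, transversion), site 41 (G/A, transition).
Of the 13 differences, 1 transition and 12 transversions over 42 sites: P = 1/42 = 0.023810, Q = 12/42 = 0.285714.
d = −0.5·ln(0.666666) − 0.25·ln(0.428572) = −0.5·(-0.405466) − 0.25·(-0.847297) = 0.4146.

0.4146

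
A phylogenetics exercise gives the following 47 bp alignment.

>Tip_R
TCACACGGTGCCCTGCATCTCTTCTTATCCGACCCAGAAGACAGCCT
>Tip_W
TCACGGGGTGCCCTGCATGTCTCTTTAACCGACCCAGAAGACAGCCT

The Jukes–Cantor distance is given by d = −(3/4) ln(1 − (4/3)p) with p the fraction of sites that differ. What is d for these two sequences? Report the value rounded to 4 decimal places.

0.1399

Differing sites — 5:A/G; 6:C/G; 19:C/G; 23:T/C; 24:C/T; 28:T/A.
p = 6/47 = 0.127660.
d = −0.75 · ln(1 − (4/3)·0.127660) = −0.75 · ln(0.829787) = −0.75 · (-0.186586) = 0.1399.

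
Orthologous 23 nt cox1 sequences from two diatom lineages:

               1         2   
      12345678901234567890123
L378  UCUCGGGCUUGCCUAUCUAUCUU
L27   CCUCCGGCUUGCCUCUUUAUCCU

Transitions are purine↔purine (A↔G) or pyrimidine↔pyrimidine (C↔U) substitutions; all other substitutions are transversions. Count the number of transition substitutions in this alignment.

3

Mismatches occur at site 1 (U/C, transition), site 5 (G/C, transversion), site 15 (A/C, transversion), site 17 (C/U, transition), site 22 (U/C, transition).
Of the 5 differences, 3 transitions and 2 transversions, so the answer is 3.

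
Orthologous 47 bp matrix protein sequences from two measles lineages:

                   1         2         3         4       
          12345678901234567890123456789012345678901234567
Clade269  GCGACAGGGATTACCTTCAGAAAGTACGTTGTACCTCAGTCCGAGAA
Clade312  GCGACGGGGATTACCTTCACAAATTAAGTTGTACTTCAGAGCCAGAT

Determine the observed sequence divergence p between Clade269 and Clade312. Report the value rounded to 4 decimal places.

The sequences differ at positions 6 (A/G), 20 (G/C), 24 (G/T), 27 (C/A), 35 (C/T), 40 (T/A), 41 (C/G), 43 (G/C), 47 (A/T).
There are 9 differences over 47 sites, so p = 9/47 = 0.1915.

0.1915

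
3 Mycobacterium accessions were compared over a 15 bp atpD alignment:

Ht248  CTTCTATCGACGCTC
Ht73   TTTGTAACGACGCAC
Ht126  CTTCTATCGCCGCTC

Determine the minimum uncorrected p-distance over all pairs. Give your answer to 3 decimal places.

Pairwise Hamming distances:
  Ht248 vs Ht73: 4
  Ht248 vs Ht126: 1
  Ht73 vs Ht126: 5
The smallest is 1 mismatch, between Ht248 and Ht126; p = 1/15 = 0.067.

0.067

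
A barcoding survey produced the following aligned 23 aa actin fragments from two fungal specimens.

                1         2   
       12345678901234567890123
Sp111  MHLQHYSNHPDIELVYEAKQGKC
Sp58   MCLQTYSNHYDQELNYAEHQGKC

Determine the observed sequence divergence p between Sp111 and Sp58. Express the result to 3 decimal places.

0.348

Differing sites — 2:H/C; 5:H/T; 10:P/Y; 12:I/Q; 15:V/N; 17:E/A; 18:A/E; 19:K/H.
There are 8 differences over 23 sites, so p = 8/23 = 0.348.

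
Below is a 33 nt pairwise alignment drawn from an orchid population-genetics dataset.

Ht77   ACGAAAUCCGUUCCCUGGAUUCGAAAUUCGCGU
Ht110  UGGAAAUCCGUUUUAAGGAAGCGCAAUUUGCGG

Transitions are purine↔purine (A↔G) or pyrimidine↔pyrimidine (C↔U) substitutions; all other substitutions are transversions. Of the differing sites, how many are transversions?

The sequences differ at positions 1 (A/U, transversion), 2 (C/G, transversion), 13 (C/U, transition), 14 (C/U, transition), 15 (C/A, transversion), 16 (U/A, transversion), 20 (U/A, transversion), 21 (U/G, transversion), 24 (A/C, transversion), 29 (C/U, transition), 33 (U/G, transversion).
Of the 11 differences, 3 transitions and 8 transversions, so the answer is 8.

8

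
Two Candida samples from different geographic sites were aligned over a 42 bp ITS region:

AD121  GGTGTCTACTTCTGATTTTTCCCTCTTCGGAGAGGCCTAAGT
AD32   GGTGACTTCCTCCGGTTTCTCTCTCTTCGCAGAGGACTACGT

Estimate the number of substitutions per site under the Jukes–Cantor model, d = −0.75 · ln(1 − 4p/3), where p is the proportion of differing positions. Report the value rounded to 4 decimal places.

0.2865

Differing sites — 5:T/A; 8:A/T; 10:T/C; 13:T/C; 15:A/G; 19:T/C; 22:C/T; 30:G/C; 36:C/A; 40:A/C.
p = 10/42 = 0.238095.
d = −0.75 · ln(1 − (4/3)·0.238095) = −0.75 · ln(0.682540) = −0.75 · (-0.381934) = 0.2865.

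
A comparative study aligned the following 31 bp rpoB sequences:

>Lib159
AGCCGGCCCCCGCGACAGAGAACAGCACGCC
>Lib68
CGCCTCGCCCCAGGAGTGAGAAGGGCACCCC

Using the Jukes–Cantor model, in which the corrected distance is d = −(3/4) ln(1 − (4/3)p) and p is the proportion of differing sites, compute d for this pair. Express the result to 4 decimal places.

The sequences differ at positions 1 (A/C), 5 (G/T), 6 (G/C), 7 (C/G), 12 (G/A), 13 (C/G), 16 (C/G), 17 (A/T), 23 (C/G), 24 (A/G), 29 (G/C).
p = 11/31 = 0.354839.
d = −0.75 · ln(1 − (4/3)·0.354839) = −0.75 · ln(0.526881) = −0.75 · (-0.640781) = 0.4806.

0.4806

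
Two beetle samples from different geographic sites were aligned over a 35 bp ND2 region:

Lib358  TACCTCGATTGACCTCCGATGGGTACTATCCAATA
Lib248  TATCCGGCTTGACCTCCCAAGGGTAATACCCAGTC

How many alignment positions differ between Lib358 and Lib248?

10

Differing sites — 3:C/T; 5:T/C; 6:C/G; 8:A/C; 18:G/C; 20:T/A; 26:C/A; 29:T/C; 33:A/G; 35:A/C.
That gives 10 mismatches out of 35 aligned sites, so the Hamming distance is 10.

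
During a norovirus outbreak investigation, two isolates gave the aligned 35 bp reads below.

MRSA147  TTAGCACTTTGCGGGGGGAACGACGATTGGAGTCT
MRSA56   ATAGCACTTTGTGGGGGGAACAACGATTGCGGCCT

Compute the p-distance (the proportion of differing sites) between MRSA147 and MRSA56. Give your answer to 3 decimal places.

0.171

The sequences differ at positions 1 (T/A), 12 (C/T), 22 (G/A), 30 (G/C), 31 (A/G), 33 (T/C).
There are 6 differences over 35 sites, so p = 6/35 = 0.171.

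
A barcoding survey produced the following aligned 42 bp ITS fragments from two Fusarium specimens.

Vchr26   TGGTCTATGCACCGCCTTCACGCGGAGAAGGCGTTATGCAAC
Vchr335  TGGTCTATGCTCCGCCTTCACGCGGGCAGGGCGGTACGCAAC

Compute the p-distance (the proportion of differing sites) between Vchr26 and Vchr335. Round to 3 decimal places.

Differing sites — 11:A/T; 26:A/G; 27:G/C; 29:A/G; 34:T/G; 37:T/C.
There are 6 differences over 42 sites, so p = 6/42 = 0.143.

0.143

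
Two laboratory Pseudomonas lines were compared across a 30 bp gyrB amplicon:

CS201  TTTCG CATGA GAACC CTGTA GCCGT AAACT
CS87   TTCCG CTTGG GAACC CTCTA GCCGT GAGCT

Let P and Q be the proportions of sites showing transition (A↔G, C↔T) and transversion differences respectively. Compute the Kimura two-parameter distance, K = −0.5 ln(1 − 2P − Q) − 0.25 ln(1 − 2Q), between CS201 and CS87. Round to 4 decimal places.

0.2385

Mismatches occur at site 3 (T↔C, transition), site 7 (A↔T, transversion), site 10 (A↔G, transition), site 18 (G↔C, transversion), site 26 (A↔G, transition), site 28 (A↔G, transition).
Of the 6 differences, 4 transitions and 2 transversions over 30 sites: P = 4/30 = 0.133333, Q = 2/30 = 0.066667.
d = −0.5·ln(0.666667) − 0.25·ln(0.866666) = −0.5·(-0.405465) − 0.25·(-0.143102) = 0.2385.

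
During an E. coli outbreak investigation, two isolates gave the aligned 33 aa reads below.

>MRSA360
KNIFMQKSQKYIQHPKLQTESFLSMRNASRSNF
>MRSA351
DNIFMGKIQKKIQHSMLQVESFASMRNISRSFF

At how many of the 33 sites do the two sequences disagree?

10

Mismatches occur at site 1 (K/D), site 6 (Q/G), site 8 (S/I), site 11 (Y/K), site 15 (P/S), site 16 (K/M), site 19 (T/V), site 23 (L/A), site 28 (A/I), site 32 (N/F).
That gives 10 mismatches out of 33 aligned sites, so the Hamming distance is 10.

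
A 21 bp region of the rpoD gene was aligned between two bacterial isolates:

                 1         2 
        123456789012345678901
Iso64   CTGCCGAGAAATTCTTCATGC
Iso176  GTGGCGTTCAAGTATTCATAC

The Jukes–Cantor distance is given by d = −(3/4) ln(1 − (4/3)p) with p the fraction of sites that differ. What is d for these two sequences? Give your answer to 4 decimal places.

0.5319

Differing sites — 1:C/G; 4:C/G; 7:A/T; 8:G/T; 9:A/C; 12:T/G; 14:C/A; 20:G/A.
p = 8/21 = 0.380952.
d = −0.75 · ln(1 − (4/3)·0.380952) = −0.75 · ln(0.492064) = −0.75 · (-0.709146) = 0.5319.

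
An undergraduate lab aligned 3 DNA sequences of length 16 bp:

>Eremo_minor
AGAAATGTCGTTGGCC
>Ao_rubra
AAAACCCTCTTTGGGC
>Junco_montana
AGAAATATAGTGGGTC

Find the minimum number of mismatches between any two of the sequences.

4

Pairwise Hamming distances:
  Eremo_minor vs Ao_rubra: 6
  Eremo_minor vs Junco_montana: 4
  Ao_rubra vs Junco_montana: 8
The smallest is 4, between Eremo_minor and Junco_montana.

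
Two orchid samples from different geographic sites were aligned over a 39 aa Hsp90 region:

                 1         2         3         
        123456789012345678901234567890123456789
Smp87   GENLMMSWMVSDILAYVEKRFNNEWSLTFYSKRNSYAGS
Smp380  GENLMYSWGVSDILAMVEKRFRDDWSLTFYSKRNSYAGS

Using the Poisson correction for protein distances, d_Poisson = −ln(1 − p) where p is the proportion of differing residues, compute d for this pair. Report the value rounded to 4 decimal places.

0.1671

Mismatches occur at site 6 (M→Y), site 9 (M→G), site 16 (Y→M), site 22 (N→R), site 23 (N→D), site 24 (E→D).
p = 6/39 = 0.153846.
d = −ln(1 − 0.153846) = −ln(0.846154) = 0.1671.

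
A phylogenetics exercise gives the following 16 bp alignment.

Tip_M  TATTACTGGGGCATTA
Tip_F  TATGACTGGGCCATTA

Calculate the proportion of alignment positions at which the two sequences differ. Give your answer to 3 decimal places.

Mismatches occur at site 4 (T→G), site 11 (G→C).
There are 2 differences over 16 sites, so p = 2/16 = 0.125.

0.125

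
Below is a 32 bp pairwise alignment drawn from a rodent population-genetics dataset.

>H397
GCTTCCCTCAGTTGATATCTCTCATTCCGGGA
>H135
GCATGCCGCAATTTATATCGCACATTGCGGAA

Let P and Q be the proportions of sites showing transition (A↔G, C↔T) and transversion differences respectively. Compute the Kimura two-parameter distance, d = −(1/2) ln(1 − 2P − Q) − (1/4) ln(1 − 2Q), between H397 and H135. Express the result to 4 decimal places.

0.3544

Differing sites — 3:T/A (Tv); 5:C/G (Tv); 8:T/G (Tv); 11:G/A (Ti); 14:G/T (Tv); 20:T/G (Tv); 22:T/A (Tv); 27:C/G (Tv); 31:G/A (Ti).
Of the 9 differences, 2 transitions and 7 transversions over 32 sites: P = 2/32 = 0.062500, Q = 7/32 = 0.218750.
d = −0.5·ln(0.656250) − 0.25·ln(0.562500) = −0.5·(-0.421213) − 0.25·(-0.575364) = 0.3544.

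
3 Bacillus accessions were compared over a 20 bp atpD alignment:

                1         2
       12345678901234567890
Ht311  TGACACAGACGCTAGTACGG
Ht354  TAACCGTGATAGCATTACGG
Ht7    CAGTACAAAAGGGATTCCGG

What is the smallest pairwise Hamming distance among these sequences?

9

Pairwise Hamming distances:
  Ht311 vs Ht354: 9
  Ht311 vs Ht7: 10
  Ht354 vs Ht7: 11
The smallest is 9, between Ht311 and Ht354.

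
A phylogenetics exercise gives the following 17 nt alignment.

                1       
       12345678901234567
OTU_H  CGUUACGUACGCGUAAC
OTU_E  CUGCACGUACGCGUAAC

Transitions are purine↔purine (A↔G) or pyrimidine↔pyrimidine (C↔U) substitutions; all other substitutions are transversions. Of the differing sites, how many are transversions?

The sequences differ at positions 2 (G/U, transversion), 3 (U/G, transversion), 4 (U/C, transition).
Of the 3 differences, 1 transition and 2 transversions, so the answer is 2.

2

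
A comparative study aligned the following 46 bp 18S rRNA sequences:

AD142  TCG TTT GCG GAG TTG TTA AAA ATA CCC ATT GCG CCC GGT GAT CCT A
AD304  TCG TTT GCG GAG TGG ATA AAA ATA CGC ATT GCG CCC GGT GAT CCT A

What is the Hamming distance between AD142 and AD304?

3

The sequences differ at positions 14 (T/G), 16 (T/A), 26 (C/G).
That gives 3 mismatches out of 46 aligned sites, so the Hamming distance is 3.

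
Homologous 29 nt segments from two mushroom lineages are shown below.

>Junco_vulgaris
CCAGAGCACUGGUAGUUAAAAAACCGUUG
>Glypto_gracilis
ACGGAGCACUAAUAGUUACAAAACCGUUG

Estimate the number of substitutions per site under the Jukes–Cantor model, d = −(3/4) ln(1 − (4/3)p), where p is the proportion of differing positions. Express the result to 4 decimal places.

Differing sites — 1:C/A; 3:A/G; 11:G/A; 12:G/A; 19:A/C.
p = 5/29 = 0.172414.
d = −0.75 · ln(1 − (4/3)·0.172414) = −0.75 · ln(0.770115) = −0.75 · (-0.261215) = 0.1959.

0.1959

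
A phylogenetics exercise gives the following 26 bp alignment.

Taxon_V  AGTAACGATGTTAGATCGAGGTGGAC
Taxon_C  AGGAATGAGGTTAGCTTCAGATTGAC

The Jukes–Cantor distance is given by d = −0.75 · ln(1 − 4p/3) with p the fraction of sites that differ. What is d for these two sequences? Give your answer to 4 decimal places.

Differing sites — 3:T/G; 6:C/T; 9:T/G; 15:A/C; 17:C/T; 18:G/C; 21:G/A; 23:G/T.
p = 8/26 = 0.307692.
d = −0.75 · ln(1 − (4/3)·0.307692) = −0.75 · ln(0.589744) = −0.75 · (-0.528067) = 0.3961.

0.3961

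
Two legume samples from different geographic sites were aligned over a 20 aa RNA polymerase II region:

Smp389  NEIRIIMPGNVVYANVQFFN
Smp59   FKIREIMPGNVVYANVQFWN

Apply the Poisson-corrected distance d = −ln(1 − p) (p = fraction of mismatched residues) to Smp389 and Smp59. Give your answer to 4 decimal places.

Differing sites — 1:N/F; 2:E/K; 5:I/E; 19:F/W.
p = 4/20 = 0.200000.
d = −ln(1 − 0.200000) = −ln(0.800000) = 0.2231.

0.2231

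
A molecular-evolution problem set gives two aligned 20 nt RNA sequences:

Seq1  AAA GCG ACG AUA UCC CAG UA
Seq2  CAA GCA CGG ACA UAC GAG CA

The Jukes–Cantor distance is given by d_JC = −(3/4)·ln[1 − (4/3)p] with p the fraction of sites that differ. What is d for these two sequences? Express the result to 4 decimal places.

The sequences differ at positions 1 (A/C), 6 (G/A), 7 (A/C), 8 (C/G), 11 (U/C), 14 (C/A), 16 (C/G), 19 (U/C).
p = 8/20 = 0.400000.
d = −0.75 · ln(1 − (4/3)·0.400000) = −0.75 · ln(0.466667) = −0.75 · (-0.762139) = 0.5716.

0.5716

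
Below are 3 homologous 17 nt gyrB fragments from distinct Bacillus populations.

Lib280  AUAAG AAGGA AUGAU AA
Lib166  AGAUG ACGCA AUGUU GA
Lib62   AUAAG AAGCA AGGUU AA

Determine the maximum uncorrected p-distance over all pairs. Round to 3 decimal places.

0.353

Pairwise Hamming distances:
  Lib280 vs Lib166: 6
  Lib280 vs Lib62: 3
  Lib166 vs Lib62: 5
The largest is 6 mismatches, between Lib280 and Lib166; p = 6/17 = 0.353.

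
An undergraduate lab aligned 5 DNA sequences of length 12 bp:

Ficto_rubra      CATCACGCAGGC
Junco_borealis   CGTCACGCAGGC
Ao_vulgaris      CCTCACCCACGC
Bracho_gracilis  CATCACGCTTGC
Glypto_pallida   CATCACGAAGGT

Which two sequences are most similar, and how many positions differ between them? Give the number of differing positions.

Pairwise Hamming distances:
  Ficto_rubra vs Junco_borealis: 1
  Ficto_rubra vs Ao_vulgaris: 3
  Ficto_rubra vs Bracho_gracilis: 2
  Ficto_rubra vs Glypto_pallida: 2
  Junco_borealis vs Ao_vulgaris: 3
  Junco_borealis vs Bracho_gracilis: 3
  Junco_borealis vs Glypto_pallida: 3
  Ao_vulgaris vs Bracho_gracilis: 4
  Ao_vulgaris vs Glypto_pallida: 5
  Bracho_gracilis vs Glypto_pallida: 4
The smallest is 1, between Ficto_rubra and Junco_borealis.

1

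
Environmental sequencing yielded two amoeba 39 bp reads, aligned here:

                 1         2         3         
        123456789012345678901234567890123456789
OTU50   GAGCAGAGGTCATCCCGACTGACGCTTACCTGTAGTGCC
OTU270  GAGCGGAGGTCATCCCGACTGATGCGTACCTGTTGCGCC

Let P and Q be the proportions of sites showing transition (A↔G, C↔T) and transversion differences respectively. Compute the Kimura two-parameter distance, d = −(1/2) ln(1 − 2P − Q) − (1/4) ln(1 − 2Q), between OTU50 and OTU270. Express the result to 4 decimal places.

0.1418

Differing sites — 5:A/G (Ti); 23:C/T (Ti); 26:T/G (Tv); 34:A/T (Tv); 36:T/C (Ti).
Of the 5 differences, 3 transitions and 2 transversions over 39 sites: P = 3/39 = 0.076923, Q = 2/39 = 0.051282.
d = −0.5·ln(0.794872) − 0.25·ln(0.897436) = −0.5·(-0.229574) − 0.25·(-0.108213) = 0.1418.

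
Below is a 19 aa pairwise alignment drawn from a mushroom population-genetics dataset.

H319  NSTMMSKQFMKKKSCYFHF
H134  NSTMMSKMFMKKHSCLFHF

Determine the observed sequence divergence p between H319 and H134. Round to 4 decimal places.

0.1579

Mismatches occur at site 8 (Q→M), site 13 (K→H), site 16 (Y→L).
There are 3 differences over 19 sites, so p = 3/19 = 0.1579.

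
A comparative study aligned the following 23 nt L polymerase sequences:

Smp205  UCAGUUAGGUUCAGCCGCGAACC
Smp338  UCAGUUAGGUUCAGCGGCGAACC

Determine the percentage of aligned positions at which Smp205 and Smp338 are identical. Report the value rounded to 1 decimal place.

95.7%

Differing sites — 16:C/G.
22 of the 23 sites match, so the percent identity is 22/23 × 100 = 95.7%.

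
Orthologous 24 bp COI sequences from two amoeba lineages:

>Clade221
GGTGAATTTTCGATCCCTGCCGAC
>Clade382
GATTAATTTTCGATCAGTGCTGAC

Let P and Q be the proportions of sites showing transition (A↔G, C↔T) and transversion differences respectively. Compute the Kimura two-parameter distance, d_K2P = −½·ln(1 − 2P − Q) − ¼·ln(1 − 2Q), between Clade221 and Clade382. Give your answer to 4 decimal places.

0.2443

Differing sites — 2:G/A (Ti); 4:G/T (Tv); 16:C/A (Tv); 17:C/G (Tv); 21:C/T (Ti).
Of the 5 differences, 2 transitions and 3 transversions over 24 sites: P = 2/24 = 0.083333, Q = 3/24 = 0.125000.
d = −0.5·ln(0.708334) − 0.25·ln(0.750000) = −0.5·(-0.344840) − 0.25·(-0.287682) = 0.2443.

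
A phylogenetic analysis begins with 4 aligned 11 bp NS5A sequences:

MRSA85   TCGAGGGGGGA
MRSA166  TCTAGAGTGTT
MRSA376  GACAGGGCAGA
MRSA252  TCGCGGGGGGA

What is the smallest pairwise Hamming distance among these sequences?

1

Pairwise Hamming distances:
  MRSA85 vs MRSA166: 5
  MRSA85 vs MRSA376: 5
  MRSA85 vs MRSA252: 1
  MRSA166 vs MRSA376: 8
  MRSA166 vs MRSA252: 6
  MRSA376 vs MRSA252: 6
The smallest is 1, between MRSA85 and MRSA252.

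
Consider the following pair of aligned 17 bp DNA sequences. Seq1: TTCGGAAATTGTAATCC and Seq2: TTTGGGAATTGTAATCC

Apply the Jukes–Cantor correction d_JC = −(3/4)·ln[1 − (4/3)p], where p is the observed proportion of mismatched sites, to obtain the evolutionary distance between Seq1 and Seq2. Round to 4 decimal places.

Mismatches occur at site 3 (C↔T), site 6 (A↔G).
p = 2/17 = 0.117647.
d = −0.75 · ln(1 − (4/3)·0.117647) = −0.75 · ln(0.843137) = −0.75 · (-0.170626) = 0.1280.

0.1280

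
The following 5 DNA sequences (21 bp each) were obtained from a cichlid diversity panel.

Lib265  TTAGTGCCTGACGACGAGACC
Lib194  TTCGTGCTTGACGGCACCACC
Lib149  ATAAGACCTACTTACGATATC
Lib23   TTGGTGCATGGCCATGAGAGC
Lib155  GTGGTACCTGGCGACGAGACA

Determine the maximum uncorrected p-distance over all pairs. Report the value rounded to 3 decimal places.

Pairwise Hamming distances:
  Lib265 vs Lib194: 6
  Lib265 vs Lib149: 10
  Lib265 vs Lib23: 6
  Lib265 vs Lib155: 5
  Lib194 vs Lib149: 15
  Lib194 vs Lib23: 10
  Lib194 vs Lib155: 10
  Lib149 vs Lib23: 13
  Lib149 vs Lib155: 11
  Lib23 vs Lib155: 7
The largest is 15 mismatches, between Lib194 and Lib149; p = 15/21 = 0.714.

0.714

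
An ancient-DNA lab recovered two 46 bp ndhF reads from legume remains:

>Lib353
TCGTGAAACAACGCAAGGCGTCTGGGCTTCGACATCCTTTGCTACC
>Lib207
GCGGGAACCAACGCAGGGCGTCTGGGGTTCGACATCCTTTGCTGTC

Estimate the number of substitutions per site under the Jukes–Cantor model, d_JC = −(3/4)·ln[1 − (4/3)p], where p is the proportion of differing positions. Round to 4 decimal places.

The sequences differ at positions 1 (T/G), 4 (T/G), 8 (A/C), 16 (A/G), 27 (C/G), 44 (A/G), 45 (C/T).
p = 7/46 = 0.152174.
d = −0.75 · ln(1 − (4/3)·0.152174) = −0.75 · ln(0.797101) = −0.75 · (-0.226774) = 0.1701.

0.1701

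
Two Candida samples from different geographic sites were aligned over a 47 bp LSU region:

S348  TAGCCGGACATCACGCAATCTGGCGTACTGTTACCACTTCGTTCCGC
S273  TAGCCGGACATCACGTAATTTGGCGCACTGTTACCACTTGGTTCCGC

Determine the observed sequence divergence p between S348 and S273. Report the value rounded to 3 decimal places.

0.085

Differing sites — 16:C/T; 20:C/T; 26:T/C; 40:C/G.
There are 4 differences over 47 sites, so p = 4/47 = 0.085.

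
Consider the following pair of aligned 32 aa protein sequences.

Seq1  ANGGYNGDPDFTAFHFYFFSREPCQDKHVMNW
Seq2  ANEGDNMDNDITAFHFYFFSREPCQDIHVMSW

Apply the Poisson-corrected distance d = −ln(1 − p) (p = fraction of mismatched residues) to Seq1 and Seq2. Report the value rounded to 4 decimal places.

The sequences differ at positions 3 (G/E), 5 (Y/D), 7 (G/M), 9 (P/N), 11 (F/I), 27 (K/I), 31 (N/S).
p = 7/32 = 0.218750.
d = −ln(1 − 0.218750) = −ln(0.781250) = 0.2469.

0.2469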